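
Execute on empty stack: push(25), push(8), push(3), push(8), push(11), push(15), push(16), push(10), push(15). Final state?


push(25) -> [25]
push(8) -> [25, 8]
push(3) -> [25, 8, 3]
push(8) -> [25, 8, 3, 8]
push(11) -> [25, 8, 3, 8, 11]
push(15) -> [25, 8, 3, 8, 11, 15]
push(16) -> [25, 8, 3, 8, 11, 15, 16]
push(10) -> [25, 8, 3, 8, 11, 15, 16, 10]
push(15) -> [25, 8, 3, 8, 11, 15, 16, 10, 15]
Final stack (bottom to top): [25, 8, 3, 8, 11, 15, 16, 10, 15]


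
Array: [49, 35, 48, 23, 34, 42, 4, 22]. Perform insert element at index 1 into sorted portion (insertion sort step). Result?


After one pass: [35, 49, 48, 23, 34, 42, 4, 22]


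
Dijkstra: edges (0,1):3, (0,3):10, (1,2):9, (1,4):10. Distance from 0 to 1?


Dijkstra from 0:
Distances: {0: 0, 1: 3, 2: 12, 3: 10, 4: 13}
Shortest distance to 1 = 3, path = [0, 1]


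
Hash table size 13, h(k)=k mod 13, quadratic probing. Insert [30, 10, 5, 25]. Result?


Insertions: 30->slot 4; 10->slot 10; 5->slot 5; 25->slot 12
Table: [None, None, None, None, 30, 5, None, None, None, None, 10, None, 25]


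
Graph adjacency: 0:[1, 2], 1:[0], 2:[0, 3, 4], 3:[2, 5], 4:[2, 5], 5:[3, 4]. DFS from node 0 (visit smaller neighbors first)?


DFS stack-based: start with [0]
Visit order: [0, 1, 2, 3, 5, 4]


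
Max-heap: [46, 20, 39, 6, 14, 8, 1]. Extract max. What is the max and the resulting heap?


Max = 46
Replace root with last, heapify down
Resulting heap: [39, 20, 8, 6, 14, 1]


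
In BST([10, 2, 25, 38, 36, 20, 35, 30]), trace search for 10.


BST root = 10
Search for 10: compare at each node
Path: [10]


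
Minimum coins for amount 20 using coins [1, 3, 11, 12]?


dp[0]=0; dp[i]=1+min(dp[i-c] for c in coins)
...dp[15]=2, dp[16]=3, dp[17]=3, dp[18]=3, dp[19]=4, dp[20]=4
Minimum coins for 20 = 4


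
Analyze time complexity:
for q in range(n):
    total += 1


Per nesting level: O(n) = O(n)
Complexity: O(n)


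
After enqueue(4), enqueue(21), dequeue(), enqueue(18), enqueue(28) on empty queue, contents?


enqueue(4) -> [4]
enqueue(21) -> [4, 21]
dequeue() returns 4 -> [21]
enqueue(18) -> [21, 18]
enqueue(28) -> [21, 18, 28]
Final queue (front to back): [21, 18, 28]


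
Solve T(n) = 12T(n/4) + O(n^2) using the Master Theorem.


a=12, b=4, c=2. log_4(12)=1.792 < c=2. Case 3: O(n^c) = O(n^2)
Complexity: O(n^2)


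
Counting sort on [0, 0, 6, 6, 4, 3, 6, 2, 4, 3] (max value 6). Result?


Count array: [2, 0, 1, 2, 2, 0, 3]
Reconstruct: [0, 0, 2, 3, 3, 4, 4, 6, 6, 6]


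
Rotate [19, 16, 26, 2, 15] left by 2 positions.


Left rotate by 2: [26, 2, 15, 19, 16]


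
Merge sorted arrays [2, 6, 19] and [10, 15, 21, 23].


Compare heads, take smaller each step.
Merged: [2, 6, 10, 15, 19, 21, 23]


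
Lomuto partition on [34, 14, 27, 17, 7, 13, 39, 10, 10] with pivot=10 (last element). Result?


Elements <= 10 go left of pivot.
Result: [7, 10, 10, 17, 34, 13, 39, 14, 27], pivot at index 2


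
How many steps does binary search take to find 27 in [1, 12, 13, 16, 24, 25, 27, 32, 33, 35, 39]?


Search for 27:
[0,10] mid=5 arr[5]=25
[6,10] mid=8 arr[8]=33
[6,7] mid=6 arr[6]=27
Total: 3 comparisons


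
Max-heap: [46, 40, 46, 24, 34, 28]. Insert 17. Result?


Append 17: [46, 40, 46, 24, 34, 28, 17]
Bubble up: no swaps needed
Result: [46, 40, 46, 24, 34, 28, 17]


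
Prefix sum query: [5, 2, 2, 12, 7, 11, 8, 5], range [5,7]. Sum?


Prefix sums: [0, 5, 7, 9, 21, 28, 39, 47, 52]
Sum[5..7] = prefix[8] - prefix[5] = 52 - 28 = 24


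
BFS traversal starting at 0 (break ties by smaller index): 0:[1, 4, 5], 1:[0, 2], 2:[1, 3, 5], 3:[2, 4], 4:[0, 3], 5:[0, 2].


BFS queue: start with [0]
Visit order: [0, 1, 4, 5, 2, 3]


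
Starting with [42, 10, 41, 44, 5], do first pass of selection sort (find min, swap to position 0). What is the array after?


After one pass: [5, 10, 41, 44, 42]


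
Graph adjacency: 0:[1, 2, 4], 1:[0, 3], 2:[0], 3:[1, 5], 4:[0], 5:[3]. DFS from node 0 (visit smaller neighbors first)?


DFS stack-based: start with [0]
Visit order: [0, 1, 3, 5, 2, 4]


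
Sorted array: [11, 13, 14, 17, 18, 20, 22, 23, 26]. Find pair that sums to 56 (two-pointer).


Two pointers: lo=0, hi=8
No pair sums to 56


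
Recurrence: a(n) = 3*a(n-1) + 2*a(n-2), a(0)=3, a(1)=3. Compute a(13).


Build bottom-up:
...a(11)=1328883, a(12)=4732887, a(13)=3*4732887+2*1328883=16856427


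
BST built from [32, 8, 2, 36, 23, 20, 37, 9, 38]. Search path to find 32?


BST root = 32
Search for 32: compare at each node
Path: [32]


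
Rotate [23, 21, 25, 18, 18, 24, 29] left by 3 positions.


Left rotate by 3: [18, 18, 24, 29, 23, 21, 25]


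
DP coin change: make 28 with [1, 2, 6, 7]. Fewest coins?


dp[0]=0; dp[i]=1+min(dp[i-c] for c in coins)
...dp[23]=4, dp[24]=4, dp[25]=4, dp[26]=4, dp[27]=4, dp[28]=4
Minimum coins for 28 = 4


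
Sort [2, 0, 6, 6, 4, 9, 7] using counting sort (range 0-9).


Count array: [1, 0, 1, 0, 1, 0, 2, 1, 0, 1]
Reconstruct: [0, 2, 4, 6, 6, 7, 9]


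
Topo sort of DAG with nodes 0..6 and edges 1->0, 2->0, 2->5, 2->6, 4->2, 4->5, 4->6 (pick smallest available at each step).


Kahn's algorithm, process smallest node first
Order: [1, 3, 4, 2, 0, 5, 6]


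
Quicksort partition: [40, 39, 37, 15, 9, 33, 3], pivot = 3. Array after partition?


Elements <= 3 go left of pivot.
Result: [3, 39, 37, 15, 9, 33, 40], pivot at index 0


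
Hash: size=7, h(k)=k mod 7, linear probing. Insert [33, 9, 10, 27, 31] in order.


Insertions: 33->slot 5; 9->slot 2; 10->slot 3; 27->slot 6; 31->slot 4
Table: [None, None, 9, 10, 31, 33, 27]


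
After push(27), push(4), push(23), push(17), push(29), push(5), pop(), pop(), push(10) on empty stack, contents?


push(27) -> [27]
push(4) -> [27, 4]
push(23) -> [27, 4, 23]
push(17) -> [27, 4, 23, 17]
push(29) -> [27, 4, 23, 17, 29]
push(5) -> [27, 4, 23, 17, 29, 5]
pop() returns 5 -> [27, 4, 23, 17, 29]
pop() returns 29 -> [27, 4, 23, 17]
push(10) -> [27, 4, 23, 17, 10]
Final stack (bottom to top): [27, 4, 23, 17, 10]


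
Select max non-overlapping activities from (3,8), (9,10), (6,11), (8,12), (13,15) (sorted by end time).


Greedy: pick earliest-ending, then skip overlaps.
Selected (3 activities): [(3, 8), (9, 10), (13, 15)]


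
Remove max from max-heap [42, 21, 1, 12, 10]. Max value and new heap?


Max = 42
Replace root with last, heapify down
Resulting heap: [21, 12, 1, 10]


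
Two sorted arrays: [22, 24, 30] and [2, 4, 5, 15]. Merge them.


Compare heads, take smaller each step.
Merged: [2, 4, 5, 15, 22, 24, 30]


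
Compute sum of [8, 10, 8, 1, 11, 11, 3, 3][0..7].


Prefix sums: [0, 8, 18, 26, 27, 38, 49, 52, 55]
Sum[0..7] = prefix[8] - prefix[0] = 55 - 0 = 55


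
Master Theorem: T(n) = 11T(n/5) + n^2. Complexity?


a=11, b=5, c=2. log_5(11)=1.490 < c=2. Case 3: O(n^c) = O(n^2)
Complexity: O(n^2)


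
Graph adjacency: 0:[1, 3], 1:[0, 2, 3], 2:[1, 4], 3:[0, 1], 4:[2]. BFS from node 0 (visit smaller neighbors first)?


BFS queue: start with [0]
Visit order: [0, 1, 3, 2, 4]


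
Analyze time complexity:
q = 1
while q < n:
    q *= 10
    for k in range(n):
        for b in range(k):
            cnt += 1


Per nesting level: O(log n) * O(n) * O(n) [triangular over k] = O(n^2 log n)
Complexity: O(n^2 log n)


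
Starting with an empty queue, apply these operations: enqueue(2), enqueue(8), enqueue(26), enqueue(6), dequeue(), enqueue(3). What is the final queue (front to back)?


enqueue(2) -> [2]
enqueue(8) -> [2, 8]
enqueue(26) -> [2, 8, 26]
enqueue(6) -> [2, 8, 26, 6]
dequeue() returns 2 -> [8, 26, 6]
enqueue(3) -> [8, 26, 6, 3]
Final queue (front to back): [8, 26, 6, 3]


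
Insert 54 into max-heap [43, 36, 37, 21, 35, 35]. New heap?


Append 54: [43, 36, 37, 21, 35, 35, 54]
Bubble up: swap idx 6(54) with idx 2(37); swap idx 2(54) with idx 0(43)
Result: [54, 36, 43, 21, 35, 35, 37]


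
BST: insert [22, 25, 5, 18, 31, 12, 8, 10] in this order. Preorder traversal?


Root = 22; build tree by BST insertion.
Preorder traversal: [22, 5, 18, 12, 8, 10, 25, 31]


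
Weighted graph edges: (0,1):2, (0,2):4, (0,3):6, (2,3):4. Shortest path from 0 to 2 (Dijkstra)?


Dijkstra from 0:
Distances: {0: 0, 1: 2, 2: 4, 3: 6}
Shortest distance to 2 = 4, path = [0, 2]


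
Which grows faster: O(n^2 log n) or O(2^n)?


n^2 log n grows slower than exponential
O(n^2 log n) is asymptotically smaller; O(2^n) grows faster


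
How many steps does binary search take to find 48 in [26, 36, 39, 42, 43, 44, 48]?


Search for 48:
[0,6] mid=3 arr[3]=42
[4,6] mid=5 arr[5]=44
[6,6] mid=6 arr[6]=48
Total: 3 comparisons


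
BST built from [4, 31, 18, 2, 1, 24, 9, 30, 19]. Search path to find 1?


BST root = 4
Search for 1: compare at each node
Path: [4, 2, 1]


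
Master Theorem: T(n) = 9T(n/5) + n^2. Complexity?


a=9, b=5, c=2. log_5(9)=1.365 < c=2. Case 3: O(n^c) = O(n^2)
Complexity: O(n^2)


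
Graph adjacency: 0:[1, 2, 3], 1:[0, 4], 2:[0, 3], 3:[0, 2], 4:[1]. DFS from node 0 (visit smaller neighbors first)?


DFS stack-based: start with [0]
Visit order: [0, 1, 4, 2, 3]


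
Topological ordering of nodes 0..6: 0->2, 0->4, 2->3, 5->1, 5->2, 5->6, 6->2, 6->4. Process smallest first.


Kahn's algorithm, process smallest node first
Order: [0, 5, 1, 6, 2, 3, 4]


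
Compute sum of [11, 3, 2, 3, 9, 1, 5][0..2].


Prefix sums: [0, 11, 14, 16, 19, 28, 29, 34]
Sum[0..2] = prefix[3] - prefix[0] = 16 - 0 = 16


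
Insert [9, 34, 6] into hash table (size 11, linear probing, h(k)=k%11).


Insertions: 9->slot 9; 34->slot 1; 6->slot 6
Table: [None, 34, None, None, None, None, 6, None, None, 9, None]


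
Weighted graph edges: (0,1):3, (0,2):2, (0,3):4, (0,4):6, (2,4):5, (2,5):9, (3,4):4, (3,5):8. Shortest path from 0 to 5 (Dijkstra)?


Dijkstra from 0:
Distances: {0: 0, 1: 3, 2: 2, 3: 4, 4: 6, 5: 11}
Shortest distance to 5 = 11, path = [0, 2, 5]


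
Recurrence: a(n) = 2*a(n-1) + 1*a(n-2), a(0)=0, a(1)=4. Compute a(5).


Build bottom-up:
...a(3)=20, a(4)=48, a(5)=2*48+1*20=116


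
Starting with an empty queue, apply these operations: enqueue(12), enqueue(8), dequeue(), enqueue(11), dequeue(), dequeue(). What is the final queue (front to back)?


enqueue(12) -> [12]
enqueue(8) -> [12, 8]
dequeue() returns 12 -> [8]
enqueue(11) -> [8, 11]
dequeue() returns 8 -> [11]
dequeue() returns 11 -> []
Final queue (front to back): []


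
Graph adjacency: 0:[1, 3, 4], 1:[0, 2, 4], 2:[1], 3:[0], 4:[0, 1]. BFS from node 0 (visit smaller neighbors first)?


BFS queue: start with [0]
Visit order: [0, 1, 3, 4, 2]


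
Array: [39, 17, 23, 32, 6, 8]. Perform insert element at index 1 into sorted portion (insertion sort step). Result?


After one pass: [17, 39, 23, 32, 6, 8]


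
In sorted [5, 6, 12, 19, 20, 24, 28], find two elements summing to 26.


Two pointers: lo=0, hi=6
Found pair: (6, 20) summing to 26


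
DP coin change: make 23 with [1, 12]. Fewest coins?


dp[0]=0; dp[i]=1+min(dp[i-c] for c in coins)
...dp[18]=7, dp[19]=8, dp[20]=9, dp[21]=10, dp[22]=11, dp[23]=12
Minimum coins for 23 = 12


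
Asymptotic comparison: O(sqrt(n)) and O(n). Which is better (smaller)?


sublinear grows slower than linear
O(sqrt(n)) is asymptotically smaller; O(n) grows faster


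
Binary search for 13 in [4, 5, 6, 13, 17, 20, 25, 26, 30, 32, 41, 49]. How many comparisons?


Search for 13:
[0,11] mid=5 arr[5]=20
[0,4] mid=2 arr[2]=6
[3,4] mid=3 arr[3]=13
Total: 3 comparisons


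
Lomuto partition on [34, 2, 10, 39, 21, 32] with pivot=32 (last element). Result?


Elements <= 32 go left of pivot.
Result: [2, 10, 21, 32, 34, 39], pivot at index 3


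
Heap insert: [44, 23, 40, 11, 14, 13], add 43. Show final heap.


Append 43: [44, 23, 40, 11, 14, 13, 43]
Bubble up: swap idx 6(43) with idx 2(40)
Result: [44, 23, 43, 11, 14, 13, 40]


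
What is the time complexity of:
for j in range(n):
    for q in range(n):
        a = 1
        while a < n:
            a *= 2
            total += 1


Per nesting level: O(n) * O(n) * O(log n) = O(n^2 log n)
Complexity: O(n^2 log n)


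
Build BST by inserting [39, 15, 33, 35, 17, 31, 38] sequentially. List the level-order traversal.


Root = 39; build tree by BST insertion.
Level-Order traversal: [39, 15, 33, 17, 35, 31, 38]


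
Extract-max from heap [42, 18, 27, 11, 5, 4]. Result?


Max = 42
Replace root with last, heapify down
Resulting heap: [27, 18, 4, 11, 5]


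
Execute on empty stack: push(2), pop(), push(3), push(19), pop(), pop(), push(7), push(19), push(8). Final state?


push(2) -> [2]
pop() returns 2 -> []
push(3) -> [3]
push(19) -> [3, 19]
pop() returns 19 -> [3]
pop() returns 3 -> []
push(7) -> [7]
push(19) -> [7, 19]
push(8) -> [7, 19, 8]
Final stack (bottom to top): [7, 19, 8]


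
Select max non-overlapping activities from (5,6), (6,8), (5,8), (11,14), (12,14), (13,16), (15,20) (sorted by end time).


Greedy: pick earliest-ending, then skip overlaps.
Selected (4 activities): [(5, 6), (6, 8), (11, 14), (15, 20)]


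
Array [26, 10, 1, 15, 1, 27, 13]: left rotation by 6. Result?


Left rotate by 6: [13, 26, 10, 1, 15, 1, 27]


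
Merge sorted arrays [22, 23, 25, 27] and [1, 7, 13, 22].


Compare heads, take smaller each step.
Merged: [1, 7, 13, 22, 22, 23, 25, 27]


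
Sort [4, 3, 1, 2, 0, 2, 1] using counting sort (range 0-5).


Count array: [1, 2, 2, 1, 1, 0]
Reconstruct: [0, 1, 1, 2, 2, 3, 4]


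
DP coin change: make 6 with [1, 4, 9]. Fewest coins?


dp[0]=0; dp[i]=1+min(dp[i-c] for c in coins)
...dp[1]=1, dp[2]=2, dp[3]=3, dp[4]=1, dp[5]=2, dp[6]=3
Minimum coins for 6 = 3


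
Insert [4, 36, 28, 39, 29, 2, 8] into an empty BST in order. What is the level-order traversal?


Root = 4; build tree by BST insertion.
Level-Order traversal: [4, 2, 36, 28, 39, 8, 29]


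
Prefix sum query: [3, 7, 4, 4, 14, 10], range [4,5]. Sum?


Prefix sums: [0, 3, 10, 14, 18, 32, 42]
Sum[4..5] = prefix[6] - prefix[4] = 42 - 18 = 24


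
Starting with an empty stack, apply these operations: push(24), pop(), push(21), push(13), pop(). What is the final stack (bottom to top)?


push(24) -> [24]
pop() returns 24 -> []
push(21) -> [21]
push(13) -> [21, 13]
pop() returns 13 -> [21]
Final stack (bottom to top): [21]


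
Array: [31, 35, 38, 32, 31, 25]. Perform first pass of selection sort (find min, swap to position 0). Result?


After one pass: [25, 35, 38, 32, 31, 31]


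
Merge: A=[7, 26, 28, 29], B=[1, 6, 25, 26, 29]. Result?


Compare heads, take smaller each step.
Merged: [1, 6, 7, 25, 26, 26, 28, 29, 29]


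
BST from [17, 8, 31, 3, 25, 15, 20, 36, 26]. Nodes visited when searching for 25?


BST root = 17
Search for 25: compare at each node
Path: [17, 31, 25]


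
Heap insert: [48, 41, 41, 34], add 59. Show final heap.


Append 59: [48, 41, 41, 34, 59]
Bubble up: swap idx 4(59) with idx 1(41); swap idx 1(59) with idx 0(48)
Result: [59, 48, 41, 34, 41]


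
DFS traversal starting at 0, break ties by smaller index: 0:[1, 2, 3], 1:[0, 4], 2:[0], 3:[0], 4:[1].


DFS stack-based: start with [0]
Visit order: [0, 1, 4, 2, 3]


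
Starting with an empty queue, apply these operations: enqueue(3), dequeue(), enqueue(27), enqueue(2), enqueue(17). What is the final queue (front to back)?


enqueue(3) -> [3]
dequeue() returns 3 -> []
enqueue(27) -> [27]
enqueue(2) -> [27, 2]
enqueue(17) -> [27, 2, 17]
Final queue (front to back): [27, 2, 17]


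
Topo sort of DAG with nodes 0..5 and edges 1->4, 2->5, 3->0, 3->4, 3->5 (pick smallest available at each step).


Kahn's algorithm, process smallest node first
Order: [1, 2, 3, 0, 4, 5]


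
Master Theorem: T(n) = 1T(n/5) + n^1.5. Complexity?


a=1, b=5, c=1.5. log_5(1)=0 < c=1.5. Case 3: O(n^c) = O(n^1.500)
Complexity: O(n^1.500)


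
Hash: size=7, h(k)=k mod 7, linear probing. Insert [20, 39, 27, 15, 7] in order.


Insertions: 20->slot 6; 39->slot 4; 27->slot 0; 15->slot 1; 7->slot 2
Table: [27, 15, 7, None, 39, None, 20]


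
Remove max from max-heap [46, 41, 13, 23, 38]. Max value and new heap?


Max = 46
Replace root with last, heapify down
Resulting heap: [41, 38, 13, 23]


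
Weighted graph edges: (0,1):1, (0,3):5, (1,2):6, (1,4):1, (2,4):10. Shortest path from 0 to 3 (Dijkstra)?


Dijkstra from 0:
Distances: {0: 0, 1: 1, 2: 7, 3: 5, 4: 2}
Shortest distance to 3 = 5, path = [0, 3]


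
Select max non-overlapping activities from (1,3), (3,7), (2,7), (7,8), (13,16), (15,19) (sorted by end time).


Greedy: pick earliest-ending, then skip overlaps.
Selected (4 activities): [(1, 3), (3, 7), (7, 8), (13, 16)]


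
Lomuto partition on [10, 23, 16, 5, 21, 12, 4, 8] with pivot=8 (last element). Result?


Elements <= 8 go left of pivot.
Result: [5, 4, 8, 10, 21, 12, 23, 16], pivot at index 2


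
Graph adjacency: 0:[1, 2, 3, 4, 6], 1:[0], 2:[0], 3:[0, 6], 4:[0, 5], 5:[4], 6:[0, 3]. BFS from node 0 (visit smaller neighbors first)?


BFS queue: start with [0]
Visit order: [0, 1, 2, 3, 4, 6, 5]


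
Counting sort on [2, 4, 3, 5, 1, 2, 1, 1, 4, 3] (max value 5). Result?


Count array: [0, 3, 2, 2, 2, 1]
Reconstruct: [1, 1, 1, 2, 2, 3, 3, 4, 4, 5]


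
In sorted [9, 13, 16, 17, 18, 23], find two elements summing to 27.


Two pointers: lo=0, hi=5
Found pair: (9, 18) summing to 27


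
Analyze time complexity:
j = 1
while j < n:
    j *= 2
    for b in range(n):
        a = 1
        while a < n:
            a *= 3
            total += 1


Per nesting level: O(log n) * O(n) * O(log n) = O(n (log n)^2)
Complexity: O(n (log n)^2)


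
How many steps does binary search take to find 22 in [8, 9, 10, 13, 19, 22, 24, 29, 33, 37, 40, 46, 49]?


Search for 22:
[0,12] mid=6 arr[6]=24
[0,5] mid=2 arr[2]=10
[3,5] mid=4 arr[4]=19
[5,5] mid=5 arr[5]=22
Total: 4 comparisons


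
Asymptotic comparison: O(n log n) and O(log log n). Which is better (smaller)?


double-logarithmic grows slower than linearithmic
O(log log n) is asymptotically smaller; O(n log n) grows faster


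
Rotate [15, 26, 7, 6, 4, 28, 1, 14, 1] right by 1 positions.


Right rotate by 1: [1, 15, 26, 7, 6, 4, 28, 1, 14]


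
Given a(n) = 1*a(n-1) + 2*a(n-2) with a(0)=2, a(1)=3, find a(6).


Build bottom-up:
...a(4)=27, a(5)=53, a(6)=1*53+2*27=107


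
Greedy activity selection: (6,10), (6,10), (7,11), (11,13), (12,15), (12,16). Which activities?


Greedy: pick earliest-ending, then skip overlaps.
Selected (2 activities): [(6, 10), (11, 13)]


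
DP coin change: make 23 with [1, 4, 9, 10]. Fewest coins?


dp[0]=0; dp[i]=1+min(dp[i-c] for c in coins)
...dp[18]=2, dp[19]=2, dp[20]=2, dp[21]=3, dp[22]=3, dp[23]=3
Minimum coins for 23 = 3


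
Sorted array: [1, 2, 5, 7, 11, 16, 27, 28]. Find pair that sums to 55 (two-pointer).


Two pointers: lo=0, hi=7
Found pair: (27, 28) summing to 55


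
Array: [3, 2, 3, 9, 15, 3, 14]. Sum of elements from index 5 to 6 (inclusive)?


Prefix sums: [0, 3, 5, 8, 17, 32, 35, 49]
Sum[5..6] = prefix[7] - prefix[5] = 49 - 32 = 17


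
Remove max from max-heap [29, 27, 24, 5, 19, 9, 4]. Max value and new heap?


Max = 29
Replace root with last, heapify down
Resulting heap: [27, 19, 24, 5, 4, 9]


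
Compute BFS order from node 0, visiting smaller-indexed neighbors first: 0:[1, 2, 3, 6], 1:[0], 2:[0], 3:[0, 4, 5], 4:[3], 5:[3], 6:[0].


BFS queue: start with [0]
Visit order: [0, 1, 2, 3, 6, 4, 5]


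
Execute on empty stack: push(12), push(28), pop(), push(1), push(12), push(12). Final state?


push(12) -> [12]
push(28) -> [12, 28]
pop() returns 28 -> [12]
push(1) -> [12, 1]
push(12) -> [12, 1, 12]
push(12) -> [12, 1, 12, 12]
Final stack (bottom to top): [12, 1, 12, 12]


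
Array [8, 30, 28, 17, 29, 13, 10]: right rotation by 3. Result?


Right rotate by 3: [29, 13, 10, 8, 30, 28, 17]


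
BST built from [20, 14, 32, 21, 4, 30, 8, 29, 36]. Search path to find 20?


BST root = 20
Search for 20: compare at each node
Path: [20]


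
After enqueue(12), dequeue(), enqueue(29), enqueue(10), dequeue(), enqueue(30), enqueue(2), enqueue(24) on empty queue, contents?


enqueue(12) -> [12]
dequeue() returns 12 -> []
enqueue(29) -> [29]
enqueue(10) -> [29, 10]
dequeue() returns 29 -> [10]
enqueue(30) -> [10, 30]
enqueue(2) -> [10, 30, 2]
enqueue(24) -> [10, 30, 2, 24]
Final queue (front to back): [10, 30, 2, 24]


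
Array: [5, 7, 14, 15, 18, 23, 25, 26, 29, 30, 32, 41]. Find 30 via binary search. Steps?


Search for 30:
[0,11] mid=5 arr[5]=23
[6,11] mid=8 arr[8]=29
[9,11] mid=10 arr[10]=32
[9,9] mid=9 arr[9]=30
Total: 4 comparisons


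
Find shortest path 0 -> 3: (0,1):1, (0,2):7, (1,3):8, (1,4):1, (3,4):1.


Dijkstra from 0:
Distances: {0: 0, 1: 1, 2: 7, 3: 3, 4: 2}
Shortest distance to 3 = 3, path = [0, 1, 4, 3]


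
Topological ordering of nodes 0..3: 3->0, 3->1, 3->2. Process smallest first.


Kahn's algorithm, process smallest node first
Order: [3, 0, 1, 2]


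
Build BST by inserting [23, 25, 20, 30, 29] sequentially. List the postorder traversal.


Root = 23; build tree by BST insertion.
Postorder traversal: [20, 29, 30, 25, 23]


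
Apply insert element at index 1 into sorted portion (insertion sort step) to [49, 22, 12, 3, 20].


After one pass: [22, 49, 12, 3, 20]


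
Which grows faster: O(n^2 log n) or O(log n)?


logarithmic grows slower than n^2 log n
O(log n) is asymptotically smaller; O(n^2 log n) grows faster


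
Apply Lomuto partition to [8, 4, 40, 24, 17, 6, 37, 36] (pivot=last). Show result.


Elements <= 36 go left of pivot.
Result: [8, 4, 24, 17, 6, 36, 37, 40], pivot at index 5


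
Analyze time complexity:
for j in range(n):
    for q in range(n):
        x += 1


Per nesting level: O(n) * O(n) = O(n^2)
Complexity: O(n^2)


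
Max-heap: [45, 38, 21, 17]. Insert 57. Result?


Append 57: [45, 38, 21, 17, 57]
Bubble up: swap idx 4(57) with idx 1(38); swap idx 1(57) with idx 0(45)
Result: [57, 45, 21, 17, 38]


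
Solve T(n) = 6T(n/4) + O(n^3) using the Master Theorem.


a=6, b=4, c=3. log_4(6)=1.292 < c=3. Case 3: O(n^c) = O(n^3)
Complexity: O(n^3)


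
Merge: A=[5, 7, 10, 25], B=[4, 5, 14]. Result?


Compare heads, take smaller each step.
Merged: [4, 5, 5, 7, 10, 14, 25]


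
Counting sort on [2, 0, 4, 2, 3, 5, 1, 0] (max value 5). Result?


Count array: [2, 1, 2, 1, 1, 1]
Reconstruct: [0, 0, 1, 2, 2, 3, 4, 5]


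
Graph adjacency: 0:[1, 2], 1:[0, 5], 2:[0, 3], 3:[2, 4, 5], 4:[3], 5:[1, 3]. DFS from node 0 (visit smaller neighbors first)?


DFS stack-based: start with [0]
Visit order: [0, 1, 5, 3, 2, 4]


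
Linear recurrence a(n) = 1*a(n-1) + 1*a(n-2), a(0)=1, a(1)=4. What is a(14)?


Build bottom-up:
...a(12)=665, a(13)=1076, a(14)=1*1076+1*665=1741


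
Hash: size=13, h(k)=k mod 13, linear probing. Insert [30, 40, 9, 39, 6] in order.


Insertions: 30->slot 4; 40->slot 1; 9->slot 9; 39->slot 0; 6->slot 6
Table: [39, 40, None, None, 30, None, 6, None, None, 9, None, None, None]


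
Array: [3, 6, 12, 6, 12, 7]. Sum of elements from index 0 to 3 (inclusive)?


Prefix sums: [0, 3, 9, 21, 27, 39, 46]
Sum[0..3] = prefix[4] - prefix[0] = 27 - 0 = 27


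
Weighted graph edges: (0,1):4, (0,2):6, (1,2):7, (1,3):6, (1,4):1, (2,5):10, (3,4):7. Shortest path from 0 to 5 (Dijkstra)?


Dijkstra from 0:
Distances: {0: 0, 1: 4, 2: 6, 3: 10, 4: 5, 5: 16}
Shortest distance to 5 = 16, path = [0, 2, 5]


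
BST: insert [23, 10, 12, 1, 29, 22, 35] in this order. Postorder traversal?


Root = 23; build tree by BST insertion.
Postorder traversal: [1, 22, 12, 10, 35, 29, 23]


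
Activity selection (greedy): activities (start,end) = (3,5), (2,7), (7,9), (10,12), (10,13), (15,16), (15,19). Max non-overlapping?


Greedy: pick earliest-ending, then skip overlaps.
Selected (4 activities): [(3, 5), (7, 9), (10, 12), (15, 16)]


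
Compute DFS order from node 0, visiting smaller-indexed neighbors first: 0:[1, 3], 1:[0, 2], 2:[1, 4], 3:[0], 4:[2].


DFS stack-based: start with [0]
Visit order: [0, 1, 2, 4, 3]


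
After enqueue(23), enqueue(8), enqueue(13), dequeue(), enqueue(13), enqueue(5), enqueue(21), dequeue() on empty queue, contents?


enqueue(23) -> [23]
enqueue(8) -> [23, 8]
enqueue(13) -> [23, 8, 13]
dequeue() returns 23 -> [8, 13]
enqueue(13) -> [8, 13, 13]
enqueue(5) -> [8, 13, 13, 5]
enqueue(21) -> [8, 13, 13, 5, 21]
dequeue() returns 8 -> [13, 13, 5, 21]
Final queue (front to back): [13, 13, 5, 21]


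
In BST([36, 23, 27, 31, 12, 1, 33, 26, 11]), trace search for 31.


BST root = 36
Search for 31: compare at each node
Path: [36, 23, 27, 31]


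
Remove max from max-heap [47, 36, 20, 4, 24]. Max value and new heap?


Max = 47
Replace root with last, heapify down
Resulting heap: [36, 24, 20, 4]


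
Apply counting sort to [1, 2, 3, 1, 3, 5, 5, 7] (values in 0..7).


Count array: [0, 2, 1, 2, 0, 2, 0, 1]
Reconstruct: [1, 1, 2, 3, 3, 5, 5, 7]


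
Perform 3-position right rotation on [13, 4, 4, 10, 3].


Right rotate by 3: [4, 10, 3, 13, 4]


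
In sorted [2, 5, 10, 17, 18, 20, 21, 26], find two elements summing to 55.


Two pointers: lo=0, hi=7
No pair sums to 55


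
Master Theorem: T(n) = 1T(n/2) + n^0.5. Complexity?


a=1, b=2, c=0.5. log_2(1)=0 < c=0.5. Case 3: O(n^c) = O(sqrt(n))
Complexity: O(sqrt(n))


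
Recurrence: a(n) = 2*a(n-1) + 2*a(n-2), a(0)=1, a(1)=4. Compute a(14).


Build bottom-up:
...a(12)=236224, a(13)=645376, a(14)=2*645376+2*236224=1763200


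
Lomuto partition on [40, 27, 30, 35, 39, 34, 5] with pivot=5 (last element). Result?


Elements <= 5 go left of pivot.
Result: [5, 27, 30, 35, 39, 34, 40], pivot at index 0


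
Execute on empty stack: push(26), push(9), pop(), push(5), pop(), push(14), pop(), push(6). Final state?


push(26) -> [26]
push(9) -> [26, 9]
pop() returns 9 -> [26]
push(5) -> [26, 5]
pop() returns 5 -> [26]
push(14) -> [26, 14]
pop() returns 14 -> [26]
push(6) -> [26, 6]
Final stack (bottom to top): [26, 6]


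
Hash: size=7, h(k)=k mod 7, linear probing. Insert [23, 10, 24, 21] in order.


Insertions: 23->slot 2; 10->slot 3; 24->slot 4; 21->slot 0
Table: [21, None, 23, 10, 24, None, None]


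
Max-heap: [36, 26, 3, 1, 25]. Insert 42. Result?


Append 42: [36, 26, 3, 1, 25, 42]
Bubble up: swap idx 5(42) with idx 2(3); swap idx 2(42) with idx 0(36)
Result: [42, 26, 36, 1, 25, 3]


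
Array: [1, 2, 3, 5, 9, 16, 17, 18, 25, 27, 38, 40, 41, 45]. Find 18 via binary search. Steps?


Search for 18:
[0,13] mid=6 arr[6]=17
[7,13] mid=10 arr[10]=38
[7,9] mid=8 arr[8]=25
[7,7] mid=7 arr[7]=18
Total: 4 comparisons


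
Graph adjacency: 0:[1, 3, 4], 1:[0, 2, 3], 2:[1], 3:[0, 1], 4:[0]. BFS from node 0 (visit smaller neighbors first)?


BFS queue: start with [0]
Visit order: [0, 1, 3, 4, 2]


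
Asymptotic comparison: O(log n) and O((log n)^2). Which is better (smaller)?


logarithmic grows slower than polylogarithmic
O(log n) is asymptotically smaller; O((log n)^2) grows faster


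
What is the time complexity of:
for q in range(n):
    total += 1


Per nesting level: O(n) = O(n)
Complexity: O(n)


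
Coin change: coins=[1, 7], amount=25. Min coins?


dp[0]=0; dp[i]=1+min(dp[i-c] for c in coins)
...dp[20]=8, dp[21]=3, dp[22]=4, dp[23]=5, dp[24]=6, dp[25]=7
Minimum coins for 25 = 7


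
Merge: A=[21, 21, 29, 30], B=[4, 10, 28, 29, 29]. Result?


Compare heads, take smaller each step.
Merged: [4, 10, 21, 21, 28, 29, 29, 29, 30]


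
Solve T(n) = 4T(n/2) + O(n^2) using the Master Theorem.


a=4, b=2, c=2. log_2(4)=2 = c=2. Case 2: O(n^c log n) = O(n^2 log n)
Complexity: O(n^2 log n)


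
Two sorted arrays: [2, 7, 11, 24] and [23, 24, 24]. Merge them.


Compare heads, take smaller each step.
Merged: [2, 7, 11, 23, 24, 24, 24]


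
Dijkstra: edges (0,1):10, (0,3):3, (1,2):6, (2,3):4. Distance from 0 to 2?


Dijkstra from 0:
Distances: {0: 0, 1: 10, 2: 7, 3: 3}
Shortest distance to 2 = 7, path = [0, 3, 2]


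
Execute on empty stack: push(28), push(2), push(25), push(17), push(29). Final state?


push(28) -> [28]
push(2) -> [28, 2]
push(25) -> [28, 2, 25]
push(17) -> [28, 2, 25, 17]
push(29) -> [28, 2, 25, 17, 29]
Final stack (bottom to top): [28, 2, 25, 17, 29]


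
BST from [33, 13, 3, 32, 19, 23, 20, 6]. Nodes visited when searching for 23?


BST root = 33
Search for 23: compare at each node
Path: [33, 13, 32, 19, 23]


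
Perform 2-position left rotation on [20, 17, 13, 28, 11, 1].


Left rotate by 2: [13, 28, 11, 1, 20, 17]


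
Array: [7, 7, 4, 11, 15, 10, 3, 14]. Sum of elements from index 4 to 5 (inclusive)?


Prefix sums: [0, 7, 14, 18, 29, 44, 54, 57, 71]
Sum[4..5] = prefix[6] - prefix[4] = 54 - 29 = 25


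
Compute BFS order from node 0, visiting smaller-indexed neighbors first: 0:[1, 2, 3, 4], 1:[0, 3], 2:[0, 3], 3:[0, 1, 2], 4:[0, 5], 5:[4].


BFS queue: start with [0]
Visit order: [0, 1, 2, 3, 4, 5]


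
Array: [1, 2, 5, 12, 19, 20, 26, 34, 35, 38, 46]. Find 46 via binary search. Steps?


Search for 46:
[0,10] mid=5 arr[5]=20
[6,10] mid=8 arr[8]=35
[9,10] mid=9 arr[9]=38
[10,10] mid=10 arr[10]=46
Total: 4 comparisons


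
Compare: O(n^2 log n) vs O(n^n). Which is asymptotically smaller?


n^2 log n grows slower than n^n
O(n^2 log n) is asymptotically smaller; O(n^n) grows faster


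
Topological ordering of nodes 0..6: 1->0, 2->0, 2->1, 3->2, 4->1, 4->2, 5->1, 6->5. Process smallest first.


Kahn's algorithm, process smallest node first
Order: [3, 4, 2, 6, 5, 1, 0]


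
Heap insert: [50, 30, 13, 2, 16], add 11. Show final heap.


Append 11: [50, 30, 13, 2, 16, 11]
Bubble up: no swaps needed
Result: [50, 30, 13, 2, 16, 11]


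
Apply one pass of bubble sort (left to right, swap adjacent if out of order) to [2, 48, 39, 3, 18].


After one pass: [2, 39, 3, 18, 48]


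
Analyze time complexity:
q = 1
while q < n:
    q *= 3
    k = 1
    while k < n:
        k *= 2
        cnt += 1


Per nesting level: O(log n) * O(log n) = O((log n)^2)
Complexity: O((log n)^2)


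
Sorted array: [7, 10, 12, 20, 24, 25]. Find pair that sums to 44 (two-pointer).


Two pointers: lo=0, hi=5
Found pair: (20, 24) summing to 44


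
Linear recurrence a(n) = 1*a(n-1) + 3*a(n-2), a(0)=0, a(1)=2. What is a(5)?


Build bottom-up:
...a(3)=8, a(4)=14, a(5)=1*14+3*8=38


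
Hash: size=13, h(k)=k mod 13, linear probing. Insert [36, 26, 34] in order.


Insertions: 36->slot 10; 26->slot 0; 34->slot 8
Table: [26, None, None, None, None, None, None, None, 34, None, 36, None, None]


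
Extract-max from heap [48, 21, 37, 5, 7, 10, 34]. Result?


Max = 48
Replace root with last, heapify down
Resulting heap: [37, 21, 34, 5, 7, 10]


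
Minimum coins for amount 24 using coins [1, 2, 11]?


dp[0]=0; dp[i]=1+min(dp[i-c] for c in coins)
...dp[19]=5, dp[20]=6, dp[21]=6, dp[22]=2, dp[23]=3, dp[24]=3
Minimum coins for 24 = 3


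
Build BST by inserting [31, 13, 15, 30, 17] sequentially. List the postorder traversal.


Root = 31; build tree by BST insertion.
Postorder traversal: [17, 30, 15, 13, 31]


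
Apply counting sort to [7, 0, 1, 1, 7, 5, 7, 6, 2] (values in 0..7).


Count array: [1, 2, 1, 0, 0, 1, 1, 3]
Reconstruct: [0, 1, 1, 2, 5, 6, 7, 7, 7]


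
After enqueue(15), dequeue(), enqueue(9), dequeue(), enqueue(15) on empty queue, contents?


enqueue(15) -> [15]
dequeue() returns 15 -> []
enqueue(9) -> [9]
dequeue() returns 9 -> []
enqueue(15) -> [15]
Final queue (front to back): [15]


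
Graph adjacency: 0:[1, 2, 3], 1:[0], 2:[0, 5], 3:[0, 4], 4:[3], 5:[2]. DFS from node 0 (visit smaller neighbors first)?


DFS stack-based: start with [0]
Visit order: [0, 1, 2, 5, 3, 4]


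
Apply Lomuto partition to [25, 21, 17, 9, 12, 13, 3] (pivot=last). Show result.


Elements <= 3 go left of pivot.
Result: [3, 21, 17, 9, 12, 13, 25], pivot at index 0


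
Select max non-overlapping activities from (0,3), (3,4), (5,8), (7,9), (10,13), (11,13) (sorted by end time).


Greedy: pick earliest-ending, then skip overlaps.
Selected (4 activities): [(0, 3), (3, 4), (5, 8), (10, 13)]


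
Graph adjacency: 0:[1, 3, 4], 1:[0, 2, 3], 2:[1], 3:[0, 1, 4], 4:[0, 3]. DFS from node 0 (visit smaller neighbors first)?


DFS stack-based: start with [0]
Visit order: [0, 1, 2, 3, 4]


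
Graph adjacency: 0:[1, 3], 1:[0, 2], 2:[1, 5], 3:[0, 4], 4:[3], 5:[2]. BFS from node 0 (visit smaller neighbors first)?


BFS queue: start with [0]
Visit order: [0, 1, 3, 2, 4, 5]


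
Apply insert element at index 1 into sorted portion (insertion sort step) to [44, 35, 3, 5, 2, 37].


After one pass: [35, 44, 3, 5, 2, 37]


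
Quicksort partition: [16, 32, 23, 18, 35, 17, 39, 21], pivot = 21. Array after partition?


Elements <= 21 go left of pivot.
Result: [16, 18, 17, 21, 35, 23, 39, 32], pivot at index 3


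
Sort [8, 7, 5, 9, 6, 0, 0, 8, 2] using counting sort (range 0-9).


Count array: [2, 0, 1, 0, 0, 1, 1, 1, 2, 1]
Reconstruct: [0, 0, 2, 5, 6, 7, 8, 8, 9]


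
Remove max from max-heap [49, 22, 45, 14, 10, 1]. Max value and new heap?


Max = 49
Replace root with last, heapify down
Resulting heap: [45, 22, 1, 14, 10]


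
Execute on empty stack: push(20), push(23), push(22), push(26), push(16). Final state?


push(20) -> [20]
push(23) -> [20, 23]
push(22) -> [20, 23, 22]
push(26) -> [20, 23, 22, 26]
push(16) -> [20, 23, 22, 26, 16]
Final stack (bottom to top): [20, 23, 22, 26, 16]


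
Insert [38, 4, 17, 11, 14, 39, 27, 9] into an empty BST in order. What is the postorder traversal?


Root = 38; build tree by BST insertion.
Postorder traversal: [9, 14, 11, 27, 17, 4, 39, 38]


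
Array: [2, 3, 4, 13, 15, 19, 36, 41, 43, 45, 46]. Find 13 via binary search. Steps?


Search for 13:
[0,10] mid=5 arr[5]=19
[0,4] mid=2 arr[2]=4
[3,4] mid=3 arr[3]=13
Total: 3 comparisons


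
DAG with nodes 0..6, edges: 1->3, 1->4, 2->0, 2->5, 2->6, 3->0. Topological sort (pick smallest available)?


Kahn's algorithm, process smallest node first
Order: [1, 2, 3, 0, 4, 5, 6]


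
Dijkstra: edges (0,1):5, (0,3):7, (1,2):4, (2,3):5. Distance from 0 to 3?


Dijkstra from 0:
Distances: {0: 0, 1: 5, 2: 9, 3: 7}
Shortest distance to 3 = 7, path = [0, 3]


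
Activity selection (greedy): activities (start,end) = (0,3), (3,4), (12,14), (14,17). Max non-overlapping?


Greedy: pick earliest-ending, then skip overlaps.
Selected (4 activities): [(0, 3), (3, 4), (12, 14), (14, 17)]


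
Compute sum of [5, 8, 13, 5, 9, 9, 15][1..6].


Prefix sums: [0, 5, 13, 26, 31, 40, 49, 64]
Sum[1..6] = prefix[7] - prefix[1] = 64 - 5 = 59


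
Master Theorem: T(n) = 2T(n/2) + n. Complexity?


a=2, b=2, c=1. log_2(2)=1 = c=1. Case 2: O(n^c log n) = O(n log n)
Complexity: O(n log n)


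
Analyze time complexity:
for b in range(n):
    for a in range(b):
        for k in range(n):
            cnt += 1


Per nesting level: O(n) * O(n) [triangular over b] * O(n) = O(n^3)
Complexity: O(n^3)


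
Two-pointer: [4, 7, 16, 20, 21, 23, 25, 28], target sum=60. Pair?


Two pointers: lo=0, hi=7
No pair sums to 60


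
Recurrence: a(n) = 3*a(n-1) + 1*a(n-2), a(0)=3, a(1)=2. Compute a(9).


Build bottom-up:
...a(7)=3458, a(8)=11421, a(9)=3*11421+1*3458=37721


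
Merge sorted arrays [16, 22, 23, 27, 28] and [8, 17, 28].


Compare heads, take smaller each step.
Merged: [8, 16, 17, 22, 23, 27, 28, 28]


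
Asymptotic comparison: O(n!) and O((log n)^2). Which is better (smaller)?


polylogarithmic grows slower than factorial
O((log n)^2) is asymptotically smaller; O(n!) grows faster


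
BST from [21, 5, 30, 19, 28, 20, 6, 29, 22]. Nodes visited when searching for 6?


BST root = 21
Search for 6: compare at each node
Path: [21, 5, 19, 6]


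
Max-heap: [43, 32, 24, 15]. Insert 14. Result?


Append 14: [43, 32, 24, 15, 14]
Bubble up: no swaps needed
Result: [43, 32, 24, 15, 14]


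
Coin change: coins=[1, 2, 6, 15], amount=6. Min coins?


dp[0]=0; dp[i]=1+min(dp[i-c] for c in coins)
...dp[1]=1, dp[2]=1, dp[3]=2, dp[4]=2, dp[5]=3, dp[6]=1
Minimum coins for 6 = 1


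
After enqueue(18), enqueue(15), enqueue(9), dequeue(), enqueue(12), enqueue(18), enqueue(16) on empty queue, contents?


enqueue(18) -> [18]
enqueue(15) -> [18, 15]
enqueue(9) -> [18, 15, 9]
dequeue() returns 18 -> [15, 9]
enqueue(12) -> [15, 9, 12]
enqueue(18) -> [15, 9, 12, 18]
enqueue(16) -> [15, 9, 12, 18, 16]
Final queue (front to back): [15, 9, 12, 18, 16]


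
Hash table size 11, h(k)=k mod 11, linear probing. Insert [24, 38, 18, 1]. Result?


Insertions: 24->slot 2; 38->slot 5; 18->slot 7; 1->slot 1
Table: [None, 1, 24, None, None, 38, None, 18, None, None, None]


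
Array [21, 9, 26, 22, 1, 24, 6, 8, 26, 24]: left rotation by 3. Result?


Left rotate by 3: [22, 1, 24, 6, 8, 26, 24, 21, 9, 26]


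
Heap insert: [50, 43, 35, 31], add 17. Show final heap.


Append 17: [50, 43, 35, 31, 17]
Bubble up: no swaps needed
Result: [50, 43, 35, 31, 17]


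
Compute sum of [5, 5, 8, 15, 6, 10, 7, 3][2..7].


Prefix sums: [0, 5, 10, 18, 33, 39, 49, 56, 59]
Sum[2..7] = prefix[8] - prefix[2] = 59 - 10 = 49


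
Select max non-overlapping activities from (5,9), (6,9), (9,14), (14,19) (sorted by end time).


Greedy: pick earliest-ending, then skip overlaps.
Selected (3 activities): [(5, 9), (9, 14), (14, 19)]


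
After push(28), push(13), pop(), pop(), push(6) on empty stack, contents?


push(28) -> [28]
push(13) -> [28, 13]
pop() returns 13 -> [28]
pop() returns 28 -> []
push(6) -> [6]
Final stack (bottom to top): [6]


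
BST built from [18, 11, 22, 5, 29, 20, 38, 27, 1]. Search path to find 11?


BST root = 18
Search for 11: compare at each node
Path: [18, 11]


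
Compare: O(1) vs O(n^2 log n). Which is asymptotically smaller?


constant grows slower than n^2 log n
O(1) is asymptotically smaller; O(n^2 log n) grows faster


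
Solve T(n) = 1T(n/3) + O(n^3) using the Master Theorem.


a=1, b=3, c=3. log_3(1)=0 < c=3. Case 3: O(n^c) = O(n^3)
Complexity: O(n^3)


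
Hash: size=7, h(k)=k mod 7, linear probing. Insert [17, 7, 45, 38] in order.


Insertions: 17->slot 3; 7->slot 0; 45->slot 4; 38->slot 5
Table: [7, None, None, 17, 45, 38, None]


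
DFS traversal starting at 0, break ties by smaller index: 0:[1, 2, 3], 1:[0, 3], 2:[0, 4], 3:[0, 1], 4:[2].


DFS stack-based: start with [0]
Visit order: [0, 1, 3, 2, 4]


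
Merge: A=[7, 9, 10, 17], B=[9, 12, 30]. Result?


Compare heads, take smaller each step.
Merged: [7, 9, 9, 10, 12, 17, 30]


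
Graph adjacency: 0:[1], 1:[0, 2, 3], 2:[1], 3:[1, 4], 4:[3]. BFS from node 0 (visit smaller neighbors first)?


BFS queue: start with [0]
Visit order: [0, 1, 2, 3, 4]


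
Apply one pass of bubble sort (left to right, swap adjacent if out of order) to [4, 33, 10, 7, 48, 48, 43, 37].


After one pass: [4, 10, 7, 33, 48, 43, 37, 48]


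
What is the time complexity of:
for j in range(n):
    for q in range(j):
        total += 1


Per nesting level: O(n) * O(n) [triangular over j] = O(n^2)
Complexity: O(n^2)


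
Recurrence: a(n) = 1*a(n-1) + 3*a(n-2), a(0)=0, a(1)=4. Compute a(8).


Build bottom-up:
...a(6)=160, a(7)=388, a(8)=1*388+3*160=868


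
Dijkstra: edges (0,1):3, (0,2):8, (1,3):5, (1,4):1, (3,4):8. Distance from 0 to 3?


Dijkstra from 0:
Distances: {0: 0, 1: 3, 2: 8, 3: 8, 4: 4}
Shortest distance to 3 = 8, path = [0, 1, 3]


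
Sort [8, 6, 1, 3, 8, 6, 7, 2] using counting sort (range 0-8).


Count array: [0, 1, 1, 1, 0, 0, 2, 1, 2]
Reconstruct: [1, 2, 3, 6, 6, 7, 8, 8]
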